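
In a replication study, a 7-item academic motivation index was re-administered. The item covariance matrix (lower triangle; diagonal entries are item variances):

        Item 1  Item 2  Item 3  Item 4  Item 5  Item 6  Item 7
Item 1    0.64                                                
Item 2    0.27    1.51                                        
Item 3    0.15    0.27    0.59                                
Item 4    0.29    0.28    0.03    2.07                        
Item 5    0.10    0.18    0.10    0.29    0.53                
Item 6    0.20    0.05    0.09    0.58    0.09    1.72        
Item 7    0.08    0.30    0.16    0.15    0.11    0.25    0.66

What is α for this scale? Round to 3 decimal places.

sum of item variances = 0.64 + 1.51 + 0.59 + 2.07 + 0.53 + 1.72 + 0.66 = 7.72
Σ_{i<j} σ_ij = 4.02
Var(T) = 7.72 + 2 × 4.02 = 15.76
α = (k/(k−1))·(1 − sum of item variances/Var(T)) = (7/6)·(1 − 7.72/15.76) = 0.595

α = 0.595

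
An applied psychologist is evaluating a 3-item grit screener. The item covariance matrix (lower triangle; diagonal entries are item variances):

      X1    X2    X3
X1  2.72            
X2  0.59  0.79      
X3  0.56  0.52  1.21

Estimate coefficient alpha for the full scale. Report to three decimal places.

α = 0.622

Σσ²ᵢ = 2.72 + 0.79 + 1.21 = 4.72
Sum of the distinct covariances = 1.67
σ²_T = 4.72 + 2 × 1.67 = 8.06
α = (k/(k−1))·(1 − Σσ²ᵢ/σ²_T) = (3/2)·(1 − 4.72/8.06) = 0.622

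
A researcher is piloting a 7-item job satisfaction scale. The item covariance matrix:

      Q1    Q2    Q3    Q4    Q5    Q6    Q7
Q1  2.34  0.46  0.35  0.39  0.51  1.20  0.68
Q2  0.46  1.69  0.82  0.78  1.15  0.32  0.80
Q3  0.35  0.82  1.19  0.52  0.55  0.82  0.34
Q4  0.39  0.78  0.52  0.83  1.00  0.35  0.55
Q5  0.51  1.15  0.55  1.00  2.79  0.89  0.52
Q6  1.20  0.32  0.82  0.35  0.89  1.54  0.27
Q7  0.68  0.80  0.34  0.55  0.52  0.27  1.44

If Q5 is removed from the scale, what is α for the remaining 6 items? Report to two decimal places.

α = 0.79

Remaining items: Q1, Q2, Q3, Q4, Q6, Q7 (k = 6).
ΣVar(i) = 2.34 + 1.69 + 1.19 + 0.83 + 1.54 + 1.44 = 9.03
total variance = 9.03 + 2 × 8.65 = 26.33
α (item deleted) = (6/5)·(1 − 9.03/26.33) = 0.79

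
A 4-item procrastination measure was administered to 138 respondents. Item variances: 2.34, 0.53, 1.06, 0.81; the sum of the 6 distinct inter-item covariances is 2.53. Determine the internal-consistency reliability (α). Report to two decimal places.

Σσᵢ² = 2.34 + 0.53 + 1.06 + 0.81 = 4.74
Sum of distinct covariances = 2.53
σ²_T = Σσᵢ² + 2·Σcov = 4.74 + 2 × 2.53 = 9.80
α = (4/3)·(1 − 4.74/9.80) = 0.69

α = 0.69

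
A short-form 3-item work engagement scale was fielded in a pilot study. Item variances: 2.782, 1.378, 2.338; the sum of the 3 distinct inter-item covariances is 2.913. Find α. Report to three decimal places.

α = 0.709

sum of item variances = 2.782 + 1.378 + 2.338 = 6.498
Sum of distinct covariances = 2.913
total variance = sum of item variances + 2·Σcov = 6.498 + 2 × 2.913 = 12.324
α = (3/2)·(1 − 6.498/12.324) = 0.709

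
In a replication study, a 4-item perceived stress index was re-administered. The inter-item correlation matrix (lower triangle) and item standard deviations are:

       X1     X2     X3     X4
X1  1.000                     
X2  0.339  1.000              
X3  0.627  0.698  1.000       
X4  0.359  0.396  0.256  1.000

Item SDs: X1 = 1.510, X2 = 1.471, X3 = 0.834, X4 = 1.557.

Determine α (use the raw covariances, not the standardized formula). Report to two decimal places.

α = 0.72

Σσ²ᵢ = 1.510² + 1.471² + 0.834² + 1.557² = 7.5637
Covariances σ_ij = r_ij · s_i · s_j:
  σ(X1,X2) = 0.339 × 1.510 × 1.471 = 0.7530
  σ(X1,X3) = 0.627 × 1.510 × 0.834 = 0.7896
  σ(X1,X4) = 0.359 × 1.510 × 1.557 = 0.8440
  σ(X2,X3) = 0.698 × 1.471 × 0.834 = 0.8563
  σ(X2,X4) = 0.396 × 1.471 × 1.557 = 0.9070
  σ(X3,X4) = 0.256 × 0.834 × 1.557 = 0.3324
σ²_T = Σσ²ᵢ + 2·Σσ_ij = 7.5637 + 2 × 4.4823 = 16.5283
α = (4/3)·(1 − 7.5637/16.5283) = 0.72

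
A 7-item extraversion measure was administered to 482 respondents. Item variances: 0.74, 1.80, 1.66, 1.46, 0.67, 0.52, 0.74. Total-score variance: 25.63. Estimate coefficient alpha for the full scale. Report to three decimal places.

Σσ²ᵢ = 0.74 + 1.80 + 1.66 + 1.46 + 0.67 + 0.52 + 0.74 = 7.59
α = (k/(k−1))·(1 − Σσ²ᵢ/σ²_T) = (7/6)·(1 − 7.59/25.63) = 0.821

coefficient alpha = 0.821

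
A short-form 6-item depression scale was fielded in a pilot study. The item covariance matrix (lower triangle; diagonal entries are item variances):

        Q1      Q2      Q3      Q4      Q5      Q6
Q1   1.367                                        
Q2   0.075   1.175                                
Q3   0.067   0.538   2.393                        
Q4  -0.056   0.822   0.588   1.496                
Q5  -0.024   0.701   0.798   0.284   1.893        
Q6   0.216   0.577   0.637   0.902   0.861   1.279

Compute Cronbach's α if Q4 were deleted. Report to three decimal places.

α = 0.654

Remaining items: Q1, Q2, Q3, Q5, Q6 (k = 5).
ΣVar(i) = 1.367 + 1.175 + 2.393 + 1.893 + 1.279 = 8.107
σ²_T = 8.107 + 2 × 4.446 = 16.999
α (item deleted) = (5/4)·(1 − 8.107/16.999) = 0.654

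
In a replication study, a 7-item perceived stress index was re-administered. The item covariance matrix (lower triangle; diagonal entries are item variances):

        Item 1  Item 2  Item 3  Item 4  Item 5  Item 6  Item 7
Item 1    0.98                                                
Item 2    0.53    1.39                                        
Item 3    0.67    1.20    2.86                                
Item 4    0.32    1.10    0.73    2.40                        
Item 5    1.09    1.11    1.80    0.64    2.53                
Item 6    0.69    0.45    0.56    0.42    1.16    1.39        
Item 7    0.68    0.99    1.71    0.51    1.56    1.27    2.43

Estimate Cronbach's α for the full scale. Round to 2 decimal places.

α = 0.86

sum of item variances = 0.98 + 1.39 + 2.86 + 2.40 + 2.53 + 1.39 + 2.43 = 13.98
Sum of off-diagonal covariances = 19.19
total variance = 13.98 + 2 × 19.19 = 52.36
α = (k/(k−1))·(1 − sum of item variances/total variance) = (7/6)·(1 − 13.98/52.36) = 0.86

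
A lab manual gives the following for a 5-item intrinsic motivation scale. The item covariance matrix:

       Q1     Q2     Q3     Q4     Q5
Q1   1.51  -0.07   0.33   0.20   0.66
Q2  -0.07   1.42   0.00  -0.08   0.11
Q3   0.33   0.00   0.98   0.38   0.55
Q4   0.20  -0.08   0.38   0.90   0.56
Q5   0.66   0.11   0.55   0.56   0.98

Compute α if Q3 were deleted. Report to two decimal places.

α = 0.49

Remaining items: Q1, Q2, Q4, Q5 (k = 4).
Σσᵢ² = 1.51 + 1.42 + 0.90 + 0.98 = 4.81
σ²_T = 4.81 + 2 × 1.38 = 7.57
α (item deleted) = (4/3)·(1 − 4.81/7.57) = 0.49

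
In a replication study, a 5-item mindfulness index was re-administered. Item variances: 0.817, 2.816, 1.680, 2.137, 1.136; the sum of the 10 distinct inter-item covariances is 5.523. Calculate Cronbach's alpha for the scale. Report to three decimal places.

α = 0.703

ΣVar(i) = 0.817 + 2.816 + 1.680 + 2.137 + 1.136 = 8.586
Sum of distinct covariances = 5.523
total variance = ΣVar(i) + 2·Σcov = 8.586 + 2 × 5.523 = 19.632
α = (5/4)·(1 − 8.586/19.632) = 0.703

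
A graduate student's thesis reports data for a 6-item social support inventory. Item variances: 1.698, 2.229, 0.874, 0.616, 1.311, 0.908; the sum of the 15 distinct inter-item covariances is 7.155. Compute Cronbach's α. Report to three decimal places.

Σσ²ᵢ = 1.698 + 2.229 + 0.874 + 0.616 + 1.311 + 0.908 = 7.636
Sum of distinct covariances = 7.155
σ²_T = Σσ²ᵢ + 2·Σcov = 7.636 + 2 × 7.155 = 21.946
α = (6/5)·(1 − 7.636/21.946) = 0.782

α = 0.782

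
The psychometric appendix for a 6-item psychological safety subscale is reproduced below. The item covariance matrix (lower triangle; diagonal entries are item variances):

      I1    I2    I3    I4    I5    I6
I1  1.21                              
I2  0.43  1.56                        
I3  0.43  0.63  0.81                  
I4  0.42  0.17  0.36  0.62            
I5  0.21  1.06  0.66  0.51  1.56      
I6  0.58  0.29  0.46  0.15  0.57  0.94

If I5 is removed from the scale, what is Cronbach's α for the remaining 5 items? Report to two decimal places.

Remaining items: I1, I2, I3, I4, I6 (k = 5).
sum of item variances = 1.21 + 1.56 + 0.81 + 0.62 + 0.94 = 5.14
σ²_T = 5.14 + 2 × 3.92 = 12.98
α (item deleted) = (5/4)·(1 − 5.14/12.98) = 0.76

α = 0.76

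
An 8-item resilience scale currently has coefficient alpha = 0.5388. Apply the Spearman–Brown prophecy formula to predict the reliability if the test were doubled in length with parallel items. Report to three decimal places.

predicted reliability = 0.700

Length factor m = 2
α' = m·α / (1 + (m−1)·α)
   = 2 × 0.5388 / (1 + (2 − 1) × 0.5388)
   = 1.0776 / 1.5388 = 0.700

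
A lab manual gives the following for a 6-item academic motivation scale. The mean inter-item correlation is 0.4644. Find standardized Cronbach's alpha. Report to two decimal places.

α = 0.84

Standardized α = k·r̄ / (1 + (k−1)·r̄) = 6 × 0.4644 / (1 + 5 × 0.4644)
  = 2.7864 / 3.3220 = 0.84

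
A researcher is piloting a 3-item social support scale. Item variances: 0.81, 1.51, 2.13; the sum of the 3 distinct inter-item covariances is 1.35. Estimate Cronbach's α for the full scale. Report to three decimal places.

ΣVar(i) = 0.81 + 1.51 + 2.13 = 4.45
Sum of distinct covariances = 1.35
σ²_T = ΣVar(i) + 2·Σcov = 4.45 + 2 × 1.35 = 7.15
α = (3/2)·(1 − 4.45/7.15) = 0.566

α = 0.566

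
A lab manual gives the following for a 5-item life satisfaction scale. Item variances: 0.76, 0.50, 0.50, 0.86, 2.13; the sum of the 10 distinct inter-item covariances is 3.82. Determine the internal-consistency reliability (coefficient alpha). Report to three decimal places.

α = 0.771

Σσᵢ² = 0.76 + 0.50 + 0.50 + 0.86 + 2.13 = 4.75
Sum of distinct covariances = 3.82
Var(T) = Σσᵢ² + 2·Σcov = 4.75 + 2 × 3.82 = 12.39
α = (5/4)·(1 − 4.75/12.39) = 0.771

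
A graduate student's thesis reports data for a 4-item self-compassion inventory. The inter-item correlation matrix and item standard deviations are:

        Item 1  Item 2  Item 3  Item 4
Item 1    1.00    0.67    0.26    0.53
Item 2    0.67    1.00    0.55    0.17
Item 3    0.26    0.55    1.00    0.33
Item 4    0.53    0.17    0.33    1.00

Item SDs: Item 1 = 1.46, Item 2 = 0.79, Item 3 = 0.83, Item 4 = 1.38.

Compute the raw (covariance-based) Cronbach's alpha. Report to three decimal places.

Σσ²ᵢ = 1.46² + 0.79² + 0.83² + 1.38² = 5.3490
Covariances σ_ij = r_ij · s_i · s_j:
  σ(Item 1,Item 2) = 0.67 × 1.46 × 0.79 = 0.7728
  σ(Item 1,Item 3) = 0.26 × 1.46 × 0.83 = 0.3151
  σ(Item 1,Item 4) = 0.53 × 1.46 × 1.38 = 1.0678
  σ(Item 2,Item 3) = 0.55 × 0.79 × 0.83 = 0.3606
  σ(Item 2,Item 4) = 0.17 × 0.79 × 1.38 = 0.1853
  σ(Item 3,Item 4) = 0.33 × 0.83 × 1.38 = 0.3780
σ²_T = Σσ²ᵢ + 2·Σσ_ij = 5.3490 + 2 × 3.0796 = 11.5082
α = (4/3)·(1 − 5.3490/11.5082) = 0.714

α = 0.714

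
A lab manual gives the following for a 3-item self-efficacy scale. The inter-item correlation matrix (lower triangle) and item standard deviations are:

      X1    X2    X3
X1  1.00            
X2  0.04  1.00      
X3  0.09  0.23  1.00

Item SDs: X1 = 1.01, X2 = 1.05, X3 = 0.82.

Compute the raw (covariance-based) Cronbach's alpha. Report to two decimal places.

Σσ²ᵢ = 1.01² + 1.05² + 0.82² = 2.7950
Covariances σ_ij = r_ij · s_i · s_j:
  σ(X1,X2) = 0.04 × 1.01 × 1.05 = 0.0424
  σ(X1,X3) = 0.09 × 1.01 × 0.82 = 0.0745
  σ(X2,X3) = 0.23 × 1.05 × 0.82 = 0.1980
σ²_T = Σσ²ᵢ + 2·Σσ_ij = 2.7950 + 2 × 0.3149 = 3.4248
α = (3/2)·(1 − 2.7950/3.4248) = 0.28

Cronbach's alpha = 0.28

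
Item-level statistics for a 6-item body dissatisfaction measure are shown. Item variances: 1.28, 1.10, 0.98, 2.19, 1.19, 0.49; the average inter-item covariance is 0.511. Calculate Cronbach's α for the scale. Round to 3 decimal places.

sum of item variances = 1.28 + 1.10 + 0.98 + 2.19 + 1.19 + 0.49 = 7.23
Sum of the 15 distinct covariances = 15 × 0.511 = 7.665
σ²_T = sum of item variances + 2·Σcov = 7.23 + 2 × 7.665 = 22.560
α = (6/5)·(1 − 7.23/22.560) = 0.815

Cronbach's α = 0.815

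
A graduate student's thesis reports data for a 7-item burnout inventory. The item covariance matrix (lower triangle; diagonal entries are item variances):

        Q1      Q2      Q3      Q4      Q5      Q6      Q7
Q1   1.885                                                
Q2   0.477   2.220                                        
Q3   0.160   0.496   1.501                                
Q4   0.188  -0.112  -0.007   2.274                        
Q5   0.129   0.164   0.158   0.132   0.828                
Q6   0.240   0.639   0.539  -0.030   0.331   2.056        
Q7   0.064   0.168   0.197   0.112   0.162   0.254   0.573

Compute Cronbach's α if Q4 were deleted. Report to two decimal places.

α = 0.58

Remaining items: Q1, Q2, Q3, Q5, Q6, Q7 (k = 6).
sum of item variances = 1.885 + 2.220 + 1.501 + 0.828 + 2.056 + 0.573 = 9.063
total variance = 9.063 + 2 × 4.178 = 17.419
α (item deleted) = (6/5)·(1 − 9.063/17.419) = 0.58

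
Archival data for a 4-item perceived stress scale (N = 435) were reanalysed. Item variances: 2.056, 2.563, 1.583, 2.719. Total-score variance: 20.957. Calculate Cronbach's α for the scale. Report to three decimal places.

Cronbach's α = 0.766

Σσᵢ² = 2.056 + 2.563 + 1.583 + 2.719 = 8.921
α = (k/(k−1))·(1 − Σσᵢ²/Var(T)) = (4/3)·(1 − 8.921/20.957) = 0.766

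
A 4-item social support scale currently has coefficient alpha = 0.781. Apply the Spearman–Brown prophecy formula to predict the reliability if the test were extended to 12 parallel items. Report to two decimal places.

Length factor m = 12/4 = 3.0000
α' = m·α / (1 + (m−1)·α)
   = 12/4 × 0.781 / (1 + (12/4 − 1) × 0.781)
   = 2.3430 / 2.5620 = 0.91

predicted reliability = 0.91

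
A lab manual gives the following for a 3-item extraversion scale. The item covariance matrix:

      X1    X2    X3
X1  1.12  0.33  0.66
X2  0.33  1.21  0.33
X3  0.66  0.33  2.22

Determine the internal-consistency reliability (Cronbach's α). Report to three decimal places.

α = 0.551

Σσᵢ² = 1.12 + 1.21 + 2.22 = 4.55
Sum of off-diagonal covariances = 1.32
total variance = 4.55 + 2 × 1.32 = 7.19
α = (k/(k−1))·(1 − Σσᵢ²/total variance) = (3/2)·(1 − 4.55/7.19) = 0.551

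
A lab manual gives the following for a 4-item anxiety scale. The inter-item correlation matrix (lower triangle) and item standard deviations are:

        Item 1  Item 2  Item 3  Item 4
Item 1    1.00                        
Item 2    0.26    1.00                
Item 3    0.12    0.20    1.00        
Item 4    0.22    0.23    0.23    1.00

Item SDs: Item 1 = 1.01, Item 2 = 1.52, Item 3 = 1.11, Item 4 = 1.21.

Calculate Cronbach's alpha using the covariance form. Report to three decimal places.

Σσ²ᵢ = 1.01² + 1.52² + 1.11² + 1.21² = 6.0267
Covariances σ_ij = r_ij · s_i · s_j:
  σ(Item 1,Item 2) = 0.26 × 1.01 × 1.52 = 0.3992
  σ(Item 1,Item 3) = 0.12 × 1.01 × 1.11 = 0.1345
  σ(Item 1,Item 4) = 0.22 × 1.01 × 1.21 = 0.2689
  σ(Item 2,Item 3) = 0.20 × 1.52 × 1.11 = 0.3374
  σ(Item 2,Item 4) = 0.23 × 1.52 × 1.21 = 0.4230
  σ(Item 3,Item 4) = 0.23 × 1.11 × 1.21 = 0.3089
σ²_T = Σσ²ᵢ + 2·Σσ_ij = 6.0267 + 2 × 1.8719 = 9.7705
α = (4/3)·(1 − 6.0267/9.7705) = 0.511

α = 0.511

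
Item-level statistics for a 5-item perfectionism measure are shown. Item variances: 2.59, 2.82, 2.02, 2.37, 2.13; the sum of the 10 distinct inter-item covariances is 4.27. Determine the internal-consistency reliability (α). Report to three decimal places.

α = 0.521

ΣVar(i) = 2.59 + 2.82 + 2.02 + 2.37 + 2.13 = 11.93
Sum of distinct covariances = 4.27
total variance = ΣVar(i) + 2·Σcov = 11.93 + 2 × 4.27 = 20.47
α = (5/4)·(1 − 11.93/20.47) = 0.521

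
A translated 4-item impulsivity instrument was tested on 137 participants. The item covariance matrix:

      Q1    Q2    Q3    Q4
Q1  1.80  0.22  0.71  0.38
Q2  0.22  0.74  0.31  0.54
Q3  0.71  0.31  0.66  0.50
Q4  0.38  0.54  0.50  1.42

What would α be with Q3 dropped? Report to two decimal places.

α = 0.55

Remaining items: Q1, Q2, Q4 (k = 3).
sum of item variances = 1.80 + 0.74 + 1.42 = 3.96
σ²_total = 3.96 + 2 × 1.14 = 6.24
α (item deleted) = (3/2)·(1 − 3.96/6.24) = 0.55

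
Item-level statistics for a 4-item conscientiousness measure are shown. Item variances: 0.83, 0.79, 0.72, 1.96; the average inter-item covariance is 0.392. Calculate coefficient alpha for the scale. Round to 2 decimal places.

coefficient alpha = 0.70

Σσ²ᵢ = 0.83 + 0.79 + 0.72 + 1.96 = 4.30
Sum of the 6 distinct covariances = 6 × 0.392 = 2.352
Var(T) = Σσ²ᵢ + 2·Σcov = 4.30 + 2 × 2.352 = 9.004
α = (4/3)·(1 − 4.30/9.004) = 0.70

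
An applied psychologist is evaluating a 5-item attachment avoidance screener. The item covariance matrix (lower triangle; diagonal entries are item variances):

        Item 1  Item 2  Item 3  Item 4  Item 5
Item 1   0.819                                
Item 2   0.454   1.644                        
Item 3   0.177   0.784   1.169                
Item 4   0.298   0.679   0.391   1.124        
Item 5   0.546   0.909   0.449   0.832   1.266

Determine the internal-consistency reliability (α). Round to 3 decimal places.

α = 0.809

Σσᵢ² = 0.819 + 1.644 + 1.169 + 1.124 + 1.266 = 6.022
Sum of off-diagonal covariances = 5.519
Var(T) = 6.022 + 2 × 5.519 = 17.060
α = (k/(k−1))·(1 − Σσᵢ²/Var(T)) = (5/4)·(1 − 6.022/17.060) = 0.809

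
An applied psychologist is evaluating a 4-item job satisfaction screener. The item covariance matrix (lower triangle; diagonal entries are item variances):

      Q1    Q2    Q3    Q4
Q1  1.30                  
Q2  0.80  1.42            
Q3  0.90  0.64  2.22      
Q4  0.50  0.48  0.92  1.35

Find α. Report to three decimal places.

ΣVar(i) = 1.30 + 1.42 + 2.22 + 1.35 = 6.29
Σ_{i<j} σ_ij = 4.24
total variance = 6.29 + 2 × 4.24 = 14.77
α = (k/(k−1))·(1 − ΣVar(i)/total variance) = (4/3)·(1 − 6.29/14.77) = 0.766

α = 0.766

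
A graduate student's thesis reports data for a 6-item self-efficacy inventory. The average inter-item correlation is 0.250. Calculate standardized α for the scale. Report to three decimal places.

Standardized α = k·r̄ / (1 + (k−1)·r̄) = 6 × 0.250 / (1 + 5 × 0.250)
  = 1.5000 / 2.2500 = 0.667

standardized α = 0.667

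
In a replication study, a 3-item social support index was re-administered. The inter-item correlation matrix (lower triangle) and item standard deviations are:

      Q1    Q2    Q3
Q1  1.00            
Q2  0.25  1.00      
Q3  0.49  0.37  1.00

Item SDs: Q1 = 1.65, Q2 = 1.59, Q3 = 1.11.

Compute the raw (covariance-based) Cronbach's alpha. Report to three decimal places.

Cronbach's alpha = 0.608

Σσ²ᵢ = 1.65² + 1.59² + 1.11² = 6.4827
Covariances σ_ij = r_ij · s_i · s_j:
  σ(Q1,Q2) = 0.25 × 1.65 × 1.59 = 0.6559
  σ(Q1,Q3) = 0.49 × 1.65 × 1.11 = 0.8974
  σ(Q2,Q3) = 0.37 × 1.59 × 1.11 = 0.6530
σ²_T = Σσ²ᵢ + 2·Σσ_ij = 6.4827 + 2 × 2.2063 = 10.8953
α = (3/2)·(1 − 6.4827/10.8953) = 0.608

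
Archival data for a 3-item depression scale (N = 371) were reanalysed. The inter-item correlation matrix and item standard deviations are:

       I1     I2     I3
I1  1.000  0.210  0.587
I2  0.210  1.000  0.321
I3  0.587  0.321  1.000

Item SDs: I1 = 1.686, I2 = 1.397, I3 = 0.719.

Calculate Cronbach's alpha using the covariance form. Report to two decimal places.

Cronbach's alpha = 0.55

Σσ²ᵢ = 1.686² + 1.397² + 0.719² = 5.3112
Covariances σ_ij = r_ij · s_i · s_j:
  σ(I1,I2) = 0.210 × 1.686 × 1.397 = 0.4946
  σ(I1,I3) = 0.587 × 1.686 × 0.719 = 0.7116
  σ(I2,I3) = 0.321 × 1.397 × 0.719 = 0.3224
σ²_T = Σσ²ᵢ + 2·Σσ_ij = 5.3112 + 2 × 1.5286 = 8.3684
α = (3/2)·(1 − 5.3112/8.3684) = 0.55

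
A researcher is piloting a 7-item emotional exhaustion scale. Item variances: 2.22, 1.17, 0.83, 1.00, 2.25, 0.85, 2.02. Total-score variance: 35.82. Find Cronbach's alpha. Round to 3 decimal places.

α = 0.830

Σσ²ᵢ = 2.22 + 1.17 + 0.83 + 1.00 + 2.25 + 0.85 + 2.02 = 10.34
α = (k/(k−1))·(1 − Σσ²ᵢ/Var(T)) = (7/6)·(1 − 10.34/35.82) = 0.830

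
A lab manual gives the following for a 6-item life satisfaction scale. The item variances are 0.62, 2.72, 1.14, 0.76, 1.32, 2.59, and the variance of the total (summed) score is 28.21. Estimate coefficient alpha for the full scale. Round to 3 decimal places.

coefficient alpha = 0.811

sum of item variances = 0.62 + 2.72 + 1.14 + 0.76 + 1.32 + 2.59 = 9.15
α = (k/(k−1))·(1 − sum of item variances/total variance) = (6/5)·(1 − 9.15/28.21) = 0.811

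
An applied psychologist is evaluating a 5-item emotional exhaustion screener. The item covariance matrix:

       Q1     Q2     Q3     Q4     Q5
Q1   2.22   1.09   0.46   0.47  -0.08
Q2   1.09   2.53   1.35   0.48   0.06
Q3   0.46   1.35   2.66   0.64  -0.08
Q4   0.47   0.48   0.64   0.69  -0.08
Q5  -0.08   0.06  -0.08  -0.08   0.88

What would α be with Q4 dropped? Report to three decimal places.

α = 0.538

Remaining items: Q1, Q2, Q3, Q5 (k = 4).
Σσ²ᵢ = 2.22 + 2.53 + 2.66 + 0.88 = 8.29
Var(T) = 8.29 + 2 × 2.80 = 13.89
α (item deleted) = (4/3)·(1 − 8.29/13.89) = 0.538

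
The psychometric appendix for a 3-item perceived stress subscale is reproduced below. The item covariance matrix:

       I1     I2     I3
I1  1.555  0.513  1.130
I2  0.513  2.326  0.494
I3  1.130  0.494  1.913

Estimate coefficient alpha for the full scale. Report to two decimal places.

ΣVar(i) = 1.555 + 2.326 + 1.913 = 5.794
Σ_{i<j} σ_ij = 2.137
σ²_T = 5.794 + 2 × 2.137 = 10.068
α = (k/(k−1))·(1 − ΣVar(i)/σ²_T) = (3/2)·(1 − 5.794/10.068) = 0.64

coefficient alpha = 0.64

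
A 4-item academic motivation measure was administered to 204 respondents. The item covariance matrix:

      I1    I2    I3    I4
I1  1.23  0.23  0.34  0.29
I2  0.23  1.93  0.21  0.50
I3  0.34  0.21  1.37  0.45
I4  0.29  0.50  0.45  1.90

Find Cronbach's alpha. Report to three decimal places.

ΣVar(i) = 1.23 + 1.93 + 1.37 + 1.90 = 6.43
Sum of the distinct covariances = 2.02
Var(T) = 6.43 + 2 × 2.02 = 10.47
α = (k/(k−1))·(1 − ΣVar(i)/Var(T)) = (4/3)·(1 − 6.43/10.47) = 0.514

α = 0.514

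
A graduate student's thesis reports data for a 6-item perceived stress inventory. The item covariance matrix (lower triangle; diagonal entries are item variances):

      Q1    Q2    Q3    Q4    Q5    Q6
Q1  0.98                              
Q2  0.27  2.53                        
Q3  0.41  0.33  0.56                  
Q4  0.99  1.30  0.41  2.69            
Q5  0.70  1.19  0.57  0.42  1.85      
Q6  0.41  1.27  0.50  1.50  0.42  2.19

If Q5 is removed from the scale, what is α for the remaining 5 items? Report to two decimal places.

Remaining items: Q1, Q2, Q3, Q4, Q6 (k = 5).
Σσᵢ² = 0.98 + 2.53 + 0.56 + 2.69 + 2.19 = 8.95
total variance = 8.95 + 2 × 7.39 = 23.73
α (item deleted) = (5/4)·(1 − 8.95/23.73) = 0.78

α = 0.78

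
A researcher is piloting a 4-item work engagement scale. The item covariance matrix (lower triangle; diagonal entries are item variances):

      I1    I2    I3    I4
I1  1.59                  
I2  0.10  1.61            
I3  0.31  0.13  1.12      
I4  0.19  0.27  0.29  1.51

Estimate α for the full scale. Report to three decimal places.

α = 0.409

ΣVar(i) = 1.59 + 1.61 + 1.12 + 1.51 = 5.83
Sum of off-diagonal covariances = 1.29
total variance = 5.83 + 2 × 1.29 = 8.41
α = (k/(k−1))·(1 − ΣVar(i)/total variance) = (4/3)·(1 − 5.83/8.41) = 0.409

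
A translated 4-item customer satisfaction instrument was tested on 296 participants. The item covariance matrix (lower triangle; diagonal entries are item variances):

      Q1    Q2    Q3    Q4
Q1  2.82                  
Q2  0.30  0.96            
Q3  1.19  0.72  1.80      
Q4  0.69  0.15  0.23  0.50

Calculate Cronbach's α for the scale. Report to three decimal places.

Cronbach's α = 0.692

sum of item variances = 2.82 + 0.96 + 1.80 + 0.50 = 6.08
Σ_{i<j} σ_ij = 3.28
total variance = 6.08 + 2 × 3.28 = 12.64
α = (k/(k−1))·(1 − sum of item variances/total variance) = (4/3)·(1 − 6.08/12.64) = 0.692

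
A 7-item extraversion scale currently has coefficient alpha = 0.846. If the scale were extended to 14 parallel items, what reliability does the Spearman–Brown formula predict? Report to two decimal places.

Length factor m = 14/7 = 2.0000
α' = m·α / (1 + (m−1)·α)
   = 14/7 × 0.846 / (1 + (14/7 − 1) × 0.846)
   = 1.6920 / 1.8460 = 0.92

predicted reliability = 0.92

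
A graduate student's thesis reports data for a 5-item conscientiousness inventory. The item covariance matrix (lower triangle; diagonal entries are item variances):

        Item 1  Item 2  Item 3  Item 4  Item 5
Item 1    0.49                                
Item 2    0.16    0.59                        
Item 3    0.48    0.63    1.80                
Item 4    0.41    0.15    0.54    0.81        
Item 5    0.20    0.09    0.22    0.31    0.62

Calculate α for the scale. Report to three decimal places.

α = 0.746

Σσᵢ² = 0.49 + 0.59 + 1.80 + 0.81 + 0.62 = 4.31
Sum of off-diagonal covariances = 3.19
σ²_total = 4.31 + 2 × 3.19 = 10.69
α = (k/(k−1))·(1 − Σσᵢ²/σ²_total) = (5/4)·(1 − 4.31/10.69) = 0.746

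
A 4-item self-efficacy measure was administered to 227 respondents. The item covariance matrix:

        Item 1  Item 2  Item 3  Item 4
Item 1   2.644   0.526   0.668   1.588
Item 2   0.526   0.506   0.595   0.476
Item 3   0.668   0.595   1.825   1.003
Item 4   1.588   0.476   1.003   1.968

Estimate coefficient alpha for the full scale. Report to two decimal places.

sum of item variances = 2.644 + 0.506 + 1.825 + 1.968 = 6.943
Sum of off-diagonal covariances = 4.856
Var(T) = 6.943 + 2 × 4.856 = 16.655
α = (k/(k−1))·(1 − sum of item variances/Var(T)) = (4/3)·(1 − 6.943/16.655) = 0.78

α = 0.78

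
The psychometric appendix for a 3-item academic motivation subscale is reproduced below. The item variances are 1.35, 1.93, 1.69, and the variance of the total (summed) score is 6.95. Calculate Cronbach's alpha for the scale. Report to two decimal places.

α = 0.43

Σσ²ᵢ = 1.35 + 1.93 + 1.69 = 4.97
α = (k/(k−1))·(1 − Σσ²ᵢ/σ²_total) = (3/2)·(1 − 4.97/6.95) = 0.43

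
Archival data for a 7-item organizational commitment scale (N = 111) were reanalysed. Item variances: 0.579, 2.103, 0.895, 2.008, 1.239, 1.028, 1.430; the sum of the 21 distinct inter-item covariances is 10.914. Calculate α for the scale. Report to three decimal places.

ΣVar(i) = 0.579 + 2.103 + 0.895 + 2.008 + 1.239 + 1.028 + 1.430 = 9.282
Sum of distinct covariances = 10.914
σ²_total = ΣVar(i) + 2·Σcov = 9.282 + 2 × 10.914 = 31.110
α = (7/6)·(1 − 9.282/31.110) = 0.819

α = 0.819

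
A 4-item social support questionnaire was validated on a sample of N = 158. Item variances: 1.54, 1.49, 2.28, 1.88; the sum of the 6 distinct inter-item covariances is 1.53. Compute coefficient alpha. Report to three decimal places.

Σσ²ᵢ = 1.54 + 1.49 + 2.28 + 1.88 = 7.19
Sum of distinct covariances = 1.53
total variance = Σσ²ᵢ + 2·Σcov = 7.19 + 2 × 1.53 = 10.25
α = (4/3)·(1 − 7.19/10.25) = 0.398

coefficient alpha = 0.398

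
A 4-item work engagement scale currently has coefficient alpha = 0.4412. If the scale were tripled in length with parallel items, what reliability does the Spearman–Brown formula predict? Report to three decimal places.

Length factor m = 3
α' = m·α / (1 + (m−1)·α)
   = 3 × 0.4412 / (1 + (3 − 1) × 0.4412)
   = 1.3236 / 1.8824 = 0.703

predicted reliability = 0.703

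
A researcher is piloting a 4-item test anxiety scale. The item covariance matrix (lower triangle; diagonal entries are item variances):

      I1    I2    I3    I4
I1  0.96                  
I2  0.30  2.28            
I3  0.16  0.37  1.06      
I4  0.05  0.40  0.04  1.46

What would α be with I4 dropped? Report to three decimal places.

α = 0.418

Remaining items: I1, I2, I3 (k = 3).
ΣVar(i) = 0.96 + 2.28 + 1.06 = 4.30
σ²_T = 4.30 + 2 × 0.83 = 5.96
α (item deleted) = (3/2)·(1 − 4.30/5.96) = 0.418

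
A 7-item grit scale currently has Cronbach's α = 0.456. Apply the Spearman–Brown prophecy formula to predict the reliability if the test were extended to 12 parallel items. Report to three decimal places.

predicted reliability = 0.590

Length factor m = 12/7 = 1.7143
α' = m·α / (1 + (m−1)·α)
   = 12/7 × 0.456 / (1 + (12/7 − 1) × 0.456)
   = 0.7817 / 1.3257 = 0.590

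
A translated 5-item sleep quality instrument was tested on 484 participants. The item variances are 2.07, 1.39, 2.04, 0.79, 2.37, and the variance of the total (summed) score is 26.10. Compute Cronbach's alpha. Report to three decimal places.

Σσᵢ² = 2.07 + 1.39 + 2.04 + 0.79 + 2.37 = 8.66
α = (k/(k−1))·(1 − Σσᵢ²/σ²_T) = (5/4)·(1 − 8.66/26.10) = 0.835

Cronbach's alpha = 0.835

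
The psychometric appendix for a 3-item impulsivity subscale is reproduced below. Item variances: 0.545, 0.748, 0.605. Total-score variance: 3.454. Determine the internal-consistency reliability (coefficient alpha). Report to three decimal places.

ΣVar(i) = 0.545 + 0.748 + 0.605 = 1.898
α = (k/(k−1))·(1 − ΣVar(i)/σ²_T) = (3/2)·(1 − 1.898/3.454) = 0.676

coefficient alpha = 0.676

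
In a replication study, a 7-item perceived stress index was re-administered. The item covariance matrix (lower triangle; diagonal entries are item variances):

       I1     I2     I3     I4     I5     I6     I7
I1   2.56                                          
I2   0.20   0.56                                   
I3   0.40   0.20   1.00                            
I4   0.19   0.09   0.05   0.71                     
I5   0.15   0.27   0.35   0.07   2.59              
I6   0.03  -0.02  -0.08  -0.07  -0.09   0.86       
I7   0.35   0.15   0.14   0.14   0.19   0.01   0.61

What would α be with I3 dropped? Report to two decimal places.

α = 0.36

Remaining items: I1, I2, I4, I5, I6, I7 (k = 6).
Σσᵢ² = 2.56 + 0.56 + 0.71 + 2.59 + 0.86 + 0.61 = 7.89
σ²_total = 7.89 + 2 × 1.66 = 11.21
α (item deleted) = (6/5)·(1 − 7.89/11.21) = 0.36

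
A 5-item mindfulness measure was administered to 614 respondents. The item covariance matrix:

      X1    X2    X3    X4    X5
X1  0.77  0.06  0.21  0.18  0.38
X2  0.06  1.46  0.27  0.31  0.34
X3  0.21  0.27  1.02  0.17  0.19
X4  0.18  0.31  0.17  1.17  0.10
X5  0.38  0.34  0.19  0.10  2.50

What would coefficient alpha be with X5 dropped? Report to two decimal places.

coefficient alpha = 0.47

Remaining items: X1, X2, X3, X4 (k = 4).
Σσᵢ² = 0.77 + 1.46 + 1.02 + 1.17 = 4.42
total variance = 4.42 + 2 × 1.20 = 6.82
α (item deleted) = (4/3)·(1 − 4.42/6.82) = 0.47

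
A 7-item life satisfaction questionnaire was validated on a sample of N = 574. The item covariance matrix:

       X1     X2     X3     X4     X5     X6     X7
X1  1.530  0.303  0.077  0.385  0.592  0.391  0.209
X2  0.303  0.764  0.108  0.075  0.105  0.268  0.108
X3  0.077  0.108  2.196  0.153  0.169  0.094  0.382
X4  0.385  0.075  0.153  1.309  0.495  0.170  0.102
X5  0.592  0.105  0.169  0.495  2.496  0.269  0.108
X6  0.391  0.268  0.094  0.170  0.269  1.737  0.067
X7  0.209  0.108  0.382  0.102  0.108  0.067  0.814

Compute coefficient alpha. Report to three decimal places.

Σσ²ᵢ = 1.530 + 0.764 + 2.196 + 1.309 + 2.496 + 1.737 + 0.814 = 10.846
Sum of the distinct covariances = 4.630
σ²_T = 10.846 + 2 × 4.630 = 20.106
α = (k/(k−1))·(1 − Σσ²ᵢ/σ²_T) = (7/6)·(1 − 10.846/20.106) = 0.537

α = 0.537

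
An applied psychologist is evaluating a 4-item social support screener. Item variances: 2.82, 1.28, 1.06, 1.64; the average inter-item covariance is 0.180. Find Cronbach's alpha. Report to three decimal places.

Cronbach's alpha = 0.321

Σσ²ᵢ = 2.82 + 1.28 + 1.06 + 1.64 = 6.80
Sum of the 6 distinct covariances = 6 × 0.180 = 1.080
Var(T) = Σσ²ᵢ + 2·Σcov = 6.80 + 2 × 1.080 = 8.960
α = (4/3)·(1 − 6.80/8.960) = 0.321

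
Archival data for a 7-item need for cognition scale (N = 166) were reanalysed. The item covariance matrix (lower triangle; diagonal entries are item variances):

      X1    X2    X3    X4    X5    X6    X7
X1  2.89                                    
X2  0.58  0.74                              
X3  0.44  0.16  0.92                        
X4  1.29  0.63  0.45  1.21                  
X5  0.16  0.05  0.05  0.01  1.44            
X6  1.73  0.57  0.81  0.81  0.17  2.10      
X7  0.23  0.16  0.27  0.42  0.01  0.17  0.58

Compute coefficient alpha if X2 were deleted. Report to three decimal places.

Remaining items: X1, X3, X4, X5, X6, X7 (k = 6).
Σσᵢ² = 2.89 + 0.92 + 1.21 + 1.44 + 2.10 + 0.58 = 9.14
total variance = 9.14 + 2 × 7.02 = 23.18
α (item deleted) = (6/5)·(1 − 9.14/23.18) = 0.727

coefficient alpha = 0.727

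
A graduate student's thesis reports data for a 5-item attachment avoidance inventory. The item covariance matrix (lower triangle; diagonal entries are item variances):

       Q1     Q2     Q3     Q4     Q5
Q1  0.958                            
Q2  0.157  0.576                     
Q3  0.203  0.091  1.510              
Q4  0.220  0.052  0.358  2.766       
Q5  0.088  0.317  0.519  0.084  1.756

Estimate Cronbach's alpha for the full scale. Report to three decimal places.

sum of item variances = 0.958 + 0.576 + 1.510 + 2.766 + 1.756 = 7.566
Sum of the distinct covariances = 2.089
σ²_T = 7.566 + 2 × 2.089 = 11.744
α = (k/(k−1))·(1 − sum of item variances/σ²_T) = (5/4)·(1 − 7.566/11.744) = 0.445

α = 0.445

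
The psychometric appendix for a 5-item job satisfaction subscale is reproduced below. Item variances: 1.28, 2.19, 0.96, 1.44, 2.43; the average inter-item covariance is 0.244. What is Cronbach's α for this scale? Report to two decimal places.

Σσᵢ² = 1.28 + 2.19 + 0.96 + 1.44 + 2.43 = 8.30
Sum of the 10 distinct covariances = 10 × 0.244 = 2.440
σ²_total = Σσᵢ² + 2·Σcov = 8.30 + 2 × 2.440 = 13.180
α = (5/4)·(1 − 8.30/13.180) = 0.46

α = 0.46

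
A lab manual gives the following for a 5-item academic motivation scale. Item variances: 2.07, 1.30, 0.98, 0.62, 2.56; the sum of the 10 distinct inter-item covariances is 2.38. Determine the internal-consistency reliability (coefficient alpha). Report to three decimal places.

Σσ²ᵢ = 2.07 + 1.30 + 0.98 + 0.62 + 2.56 = 7.53
Sum of distinct covariances = 2.38
σ²_T = Σσ²ᵢ + 2·Σcov = 7.53 + 2 × 2.38 = 12.29
α = (5/4)·(1 − 7.53/12.29) = 0.484

coefficient alpha = 0.484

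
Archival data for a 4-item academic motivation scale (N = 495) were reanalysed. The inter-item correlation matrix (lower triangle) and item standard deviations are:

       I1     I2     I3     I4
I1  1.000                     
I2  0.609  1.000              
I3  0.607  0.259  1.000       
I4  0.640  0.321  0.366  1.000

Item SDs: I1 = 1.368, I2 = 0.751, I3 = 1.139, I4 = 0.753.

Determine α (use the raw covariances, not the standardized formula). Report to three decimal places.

Σσ²ᵢ = 1.368² + 0.751² + 1.139² + 0.753² = 4.2998
Covariances σ_ij = r_ij · s_i · s_j:
  σ(I1,I2) = 0.609 × 1.368 × 0.751 = 0.6257
  σ(I1,I3) = 0.607 × 1.368 × 1.139 = 0.9458
  σ(I1,I4) = 0.640 × 1.368 × 0.753 = 0.6593
  σ(I2,I3) = 0.259 × 0.751 × 1.139 = 0.2215
  σ(I2,I4) = 0.321 × 0.751 × 0.753 = 0.1815
  σ(I3,I4) = 0.366 × 1.139 × 0.753 = 0.3139
σ²_T = Σσ²ᵢ + 2·Σσ_ij = 4.2998 + 2 × 2.9477 = 10.1952
α = (4/3)·(1 − 4.2998/10.1952) = 0.771

α = 0.771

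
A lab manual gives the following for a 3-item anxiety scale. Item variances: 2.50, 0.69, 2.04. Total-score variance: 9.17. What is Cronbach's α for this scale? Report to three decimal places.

Σσ²ᵢ = 2.50 + 0.69 + 2.04 = 5.23
α = (k/(k−1))·(1 − Σσ²ᵢ/σ²_T) = (3/2)·(1 − 5.23/9.17) = 0.644

α = 0.644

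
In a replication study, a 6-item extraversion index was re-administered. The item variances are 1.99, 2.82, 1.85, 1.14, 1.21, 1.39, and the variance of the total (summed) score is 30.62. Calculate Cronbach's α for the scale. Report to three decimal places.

ΣVar(i) = 1.99 + 2.82 + 1.85 + 1.14 + 1.21 + 1.39 = 10.40
α = (k/(k−1))·(1 − ΣVar(i)/σ²_T) = (6/5)·(1 − 10.40/30.62) = 0.792

Cronbach's α = 0.792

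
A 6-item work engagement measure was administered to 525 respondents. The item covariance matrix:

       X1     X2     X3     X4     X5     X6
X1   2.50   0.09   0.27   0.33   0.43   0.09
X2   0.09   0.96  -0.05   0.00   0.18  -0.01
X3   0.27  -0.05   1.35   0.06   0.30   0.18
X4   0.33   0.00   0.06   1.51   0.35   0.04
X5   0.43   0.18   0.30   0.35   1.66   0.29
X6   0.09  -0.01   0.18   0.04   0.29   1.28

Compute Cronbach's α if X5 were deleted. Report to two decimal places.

α = 0.26

Remaining items: X1, X2, X3, X4, X6 (k = 5).
sum of item variances = 2.50 + 0.96 + 1.35 + 1.51 + 1.28 = 7.60
σ²_T = 7.60 + 2 × 1.00 = 9.60
α (item deleted) = (5/4)·(1 − 7.60/9.60) = 0.26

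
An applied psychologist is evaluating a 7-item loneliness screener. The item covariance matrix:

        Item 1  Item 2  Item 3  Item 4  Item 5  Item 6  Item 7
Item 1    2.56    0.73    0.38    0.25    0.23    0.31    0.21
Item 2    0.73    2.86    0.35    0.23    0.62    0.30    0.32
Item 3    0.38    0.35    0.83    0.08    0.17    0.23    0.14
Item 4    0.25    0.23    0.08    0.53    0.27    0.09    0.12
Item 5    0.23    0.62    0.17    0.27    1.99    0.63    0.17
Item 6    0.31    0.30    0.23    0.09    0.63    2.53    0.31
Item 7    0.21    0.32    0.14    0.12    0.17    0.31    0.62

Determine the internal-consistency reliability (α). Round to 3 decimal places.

ΣVar(i) = 2.56 + 2.86 + 0.83 + 0.53 + 1.99 + 2.53 + 0.62 = 11.92
Sum of off-diagonal covariances = 6.14
total variance = 11.92 + 2 × 6.14 = 24.20
α = (k/(k−1))·(1 − ΣVar(i)/total variance) = (7/6)·(1 − 11.92/24.20) = 0.592

α = 0.592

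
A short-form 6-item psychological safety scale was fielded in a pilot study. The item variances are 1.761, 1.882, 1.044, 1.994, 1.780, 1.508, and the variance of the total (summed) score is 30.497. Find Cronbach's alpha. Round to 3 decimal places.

Σσᵢ² = 1.761 + 1.882 + 1.044 + 1.994 + 1.780 + 1.508 = 9.969
α = (k/(k−1))·(1 − Σσᵢ²/total variance) = (6/5)·(1 − 9.969/30.497) = 0.808

Cronbach's alpha = 0.808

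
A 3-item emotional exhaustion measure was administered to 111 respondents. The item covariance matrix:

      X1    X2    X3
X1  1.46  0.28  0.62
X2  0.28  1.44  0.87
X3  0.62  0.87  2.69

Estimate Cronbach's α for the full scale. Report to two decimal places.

Σσ²ᵢ = 1.46 + 1.44 + 2.69 = 5.59
Sum of off-diagonal covariances = 1.77
total variance = 5.59 + 2 × 1.77 = 9.13
α = (k/(k−1))·(1 − Σσ²ᵢ/total variance) = (3/2)·(1 − 5.59/9.13) = 0.58

α = 0.58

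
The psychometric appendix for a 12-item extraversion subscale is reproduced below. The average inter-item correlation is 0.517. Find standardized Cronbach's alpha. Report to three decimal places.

α = 0.928

Standardized α = k·r̄ / (1 + (k−1)·r̄) = 12 × 0.517 / (1 + 11 × 0.517)
  = 6.2040 / 6.6870 = 0.928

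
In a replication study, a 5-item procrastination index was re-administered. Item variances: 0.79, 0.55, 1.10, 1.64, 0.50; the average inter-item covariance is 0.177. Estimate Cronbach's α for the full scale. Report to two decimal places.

ΣVar(i) = 0.79 + 0.55 + 1.10 + 1.64 + 0.50 = 4.58
Sum of the 10 distinct covariances = 10 × 0.177 = 1.770
total variance = ΣVar(i) + 2·Σcov = 4.58 + 2 × 1.770 = 8.120
α = (5/4)·(1 − 4.58/8.120) = 0.54

α = 0.54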